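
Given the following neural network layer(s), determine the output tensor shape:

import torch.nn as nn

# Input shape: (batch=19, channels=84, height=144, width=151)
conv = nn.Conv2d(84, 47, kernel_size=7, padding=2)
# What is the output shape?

Input shape: (19, 84, 144, 151)
Output shape: (19, 47, 142, 149)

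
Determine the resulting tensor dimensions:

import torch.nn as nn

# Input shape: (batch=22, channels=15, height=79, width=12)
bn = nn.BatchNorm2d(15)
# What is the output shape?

Input shape: (22, 15, 79, 12)
Output shape: (22, 15, 79, 12)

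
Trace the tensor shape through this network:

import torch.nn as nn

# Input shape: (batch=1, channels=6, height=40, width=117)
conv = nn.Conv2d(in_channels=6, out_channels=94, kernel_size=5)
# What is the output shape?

Input shape: (1, 6, 40, 117)
Output shape: (1, 94, 36, 113)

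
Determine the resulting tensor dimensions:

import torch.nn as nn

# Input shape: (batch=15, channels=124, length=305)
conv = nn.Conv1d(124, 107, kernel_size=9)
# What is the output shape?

Input shape: (15, 124, 305)
Output shape: (15, 107, 297)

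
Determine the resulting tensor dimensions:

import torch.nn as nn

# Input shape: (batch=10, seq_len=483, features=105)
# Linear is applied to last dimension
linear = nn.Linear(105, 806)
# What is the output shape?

Input shape: (10, 483, 105)
Output shape: (10, 483, 806)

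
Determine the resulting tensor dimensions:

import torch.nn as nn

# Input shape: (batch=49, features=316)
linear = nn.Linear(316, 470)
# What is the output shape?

Input shape: (49, 316)
Output shape: (49, 470)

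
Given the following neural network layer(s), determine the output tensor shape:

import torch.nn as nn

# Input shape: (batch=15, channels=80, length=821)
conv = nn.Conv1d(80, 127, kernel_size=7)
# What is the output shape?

Input shape: (15, 80, 821)
Output shape: (15, 127, 815)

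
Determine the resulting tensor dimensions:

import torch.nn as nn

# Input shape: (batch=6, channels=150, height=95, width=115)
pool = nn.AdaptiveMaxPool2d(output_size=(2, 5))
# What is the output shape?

Input shape: (6, 150, 95, 115)
Output shape: (6, 150, 2, 5)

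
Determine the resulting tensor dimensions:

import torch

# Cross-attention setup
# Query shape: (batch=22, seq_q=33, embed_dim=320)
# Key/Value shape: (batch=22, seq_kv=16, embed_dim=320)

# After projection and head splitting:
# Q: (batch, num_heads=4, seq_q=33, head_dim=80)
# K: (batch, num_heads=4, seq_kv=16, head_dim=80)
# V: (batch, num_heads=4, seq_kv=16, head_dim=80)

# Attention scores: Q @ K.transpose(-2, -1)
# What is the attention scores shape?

Input shape: (22, 33, 320)
Output shape: (22, 4, 33, 16)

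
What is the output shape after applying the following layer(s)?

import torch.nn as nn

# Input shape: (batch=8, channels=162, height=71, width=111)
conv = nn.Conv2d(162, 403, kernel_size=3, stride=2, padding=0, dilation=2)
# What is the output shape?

Input shape: (8, 162, 71, 111)
Output shape: (8, 403, 34, 54)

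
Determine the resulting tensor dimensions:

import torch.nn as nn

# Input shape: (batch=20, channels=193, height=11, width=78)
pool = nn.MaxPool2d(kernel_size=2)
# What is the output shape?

Input shape: (20, 193, 11, 78)
Output shape: (20, 193, 5, 39)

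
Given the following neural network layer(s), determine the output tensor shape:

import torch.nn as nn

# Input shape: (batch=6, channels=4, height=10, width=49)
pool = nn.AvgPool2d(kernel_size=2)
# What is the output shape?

Input shape: (6, 4, 10, 49)
Output shape: (6, 4, 5, 24)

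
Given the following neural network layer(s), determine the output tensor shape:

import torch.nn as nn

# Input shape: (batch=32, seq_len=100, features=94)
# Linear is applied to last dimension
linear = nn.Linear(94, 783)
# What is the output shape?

Input shape: (32, 100, 94)
Output shape: (32, 100, 783)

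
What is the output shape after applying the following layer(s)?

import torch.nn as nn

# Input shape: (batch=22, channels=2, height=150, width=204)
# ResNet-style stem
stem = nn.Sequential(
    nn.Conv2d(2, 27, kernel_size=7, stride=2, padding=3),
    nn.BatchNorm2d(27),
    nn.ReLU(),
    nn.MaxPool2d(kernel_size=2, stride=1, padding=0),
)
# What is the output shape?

Input shape: (22, 2, 150, 204)
  -> after Conv2d 7x7 stride=2: (22, 27, 75, 102)
Output shape: (22, 27, 74, 101)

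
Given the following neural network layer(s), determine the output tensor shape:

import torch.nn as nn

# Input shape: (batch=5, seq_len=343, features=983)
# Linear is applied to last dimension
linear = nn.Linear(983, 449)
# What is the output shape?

Input shape: (5, 343, 983)
Output shape: (5, 343, 449)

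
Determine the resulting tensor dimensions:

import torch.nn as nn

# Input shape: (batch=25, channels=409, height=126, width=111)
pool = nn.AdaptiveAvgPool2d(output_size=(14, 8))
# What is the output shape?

Input shape: (25, 409, 126, 111)
Output shape: (25, 409, 14, 8)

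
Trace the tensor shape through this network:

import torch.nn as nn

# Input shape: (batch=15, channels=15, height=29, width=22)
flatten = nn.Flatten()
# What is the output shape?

Input shape: (15, 15, 29, 22)
Output shape: (15, 9570)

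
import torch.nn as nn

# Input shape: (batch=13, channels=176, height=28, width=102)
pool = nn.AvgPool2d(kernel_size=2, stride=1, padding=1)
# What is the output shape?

Input shape: (13, 176, 28, 102)
Output shape: (13, 176, 29, 103)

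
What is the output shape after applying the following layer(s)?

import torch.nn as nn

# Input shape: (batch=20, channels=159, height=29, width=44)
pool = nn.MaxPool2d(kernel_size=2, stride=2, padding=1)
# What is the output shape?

Input shape: (20, 159, 29, 44)
Output shape: (20, 159, 15, 23)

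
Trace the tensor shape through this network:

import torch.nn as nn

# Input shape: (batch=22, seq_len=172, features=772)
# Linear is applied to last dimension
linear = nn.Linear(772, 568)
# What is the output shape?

Input shape: (22, 172, 772)
Output shape: (22, 172, 568)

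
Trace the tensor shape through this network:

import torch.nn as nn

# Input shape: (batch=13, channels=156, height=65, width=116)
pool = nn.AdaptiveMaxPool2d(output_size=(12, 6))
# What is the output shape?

Input shape: (13, 156, 65, 116)
Output shape: (13, 156, 12, 6)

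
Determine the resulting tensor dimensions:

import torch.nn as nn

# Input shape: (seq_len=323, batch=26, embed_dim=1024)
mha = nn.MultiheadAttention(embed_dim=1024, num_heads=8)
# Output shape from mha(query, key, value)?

Input shape: (323, 26, 1024)
Output shape: (323, 26, 1024)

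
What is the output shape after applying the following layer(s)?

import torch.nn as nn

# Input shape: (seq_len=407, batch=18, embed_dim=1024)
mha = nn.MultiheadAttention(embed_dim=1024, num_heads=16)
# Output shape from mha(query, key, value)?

Input shape: (407, 18, 1024)
Output shape: (407, 18, 1024)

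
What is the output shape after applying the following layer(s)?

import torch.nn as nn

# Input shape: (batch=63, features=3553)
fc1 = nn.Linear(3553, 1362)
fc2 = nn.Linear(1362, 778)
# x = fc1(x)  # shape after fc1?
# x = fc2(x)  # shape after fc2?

Input shape: (63, 3553)
  -> after fc1: (63, 1362)
Output shape: (63, 778)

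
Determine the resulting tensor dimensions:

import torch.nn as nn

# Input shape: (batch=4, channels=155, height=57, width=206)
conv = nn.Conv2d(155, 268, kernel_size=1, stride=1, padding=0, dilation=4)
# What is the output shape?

Input shape: (4, 155, 57, 206)
Output shape: (4, 268, 57, 206)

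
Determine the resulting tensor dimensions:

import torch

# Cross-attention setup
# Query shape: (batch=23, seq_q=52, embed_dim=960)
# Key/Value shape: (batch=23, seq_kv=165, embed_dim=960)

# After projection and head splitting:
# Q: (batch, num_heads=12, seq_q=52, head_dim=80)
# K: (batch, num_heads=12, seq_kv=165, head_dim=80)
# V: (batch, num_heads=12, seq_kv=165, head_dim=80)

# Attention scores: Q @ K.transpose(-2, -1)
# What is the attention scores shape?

Input shape: (23, 52, 960)
Output shape: (23, 12, 52, 165)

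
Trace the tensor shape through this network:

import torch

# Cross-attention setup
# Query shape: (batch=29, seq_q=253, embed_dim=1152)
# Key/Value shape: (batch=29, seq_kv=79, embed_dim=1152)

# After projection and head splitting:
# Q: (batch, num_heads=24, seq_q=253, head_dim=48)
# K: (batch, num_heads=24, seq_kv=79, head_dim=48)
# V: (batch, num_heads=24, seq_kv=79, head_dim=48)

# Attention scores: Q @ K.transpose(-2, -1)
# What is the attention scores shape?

Input shape: (29, 253, 1152)
Output shape: (29, 24, 253, 79)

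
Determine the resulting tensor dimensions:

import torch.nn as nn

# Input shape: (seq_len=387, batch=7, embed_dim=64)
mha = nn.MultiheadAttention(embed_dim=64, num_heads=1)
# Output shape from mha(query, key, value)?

Input shape: (387, 7, 64)
Output shape: (387, 7, 64)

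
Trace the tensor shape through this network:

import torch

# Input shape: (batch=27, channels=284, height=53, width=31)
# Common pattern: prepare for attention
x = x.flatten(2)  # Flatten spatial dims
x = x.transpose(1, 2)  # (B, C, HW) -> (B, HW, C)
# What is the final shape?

Input shape: (27, 284, 53, 31)
  -> after flatten(2): (27, 284, 1643)
Output shape: (27, 1643, 284)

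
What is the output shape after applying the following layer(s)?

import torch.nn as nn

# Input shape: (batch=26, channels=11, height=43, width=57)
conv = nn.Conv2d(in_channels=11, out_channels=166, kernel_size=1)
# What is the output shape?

Input shape: (26, 11, 43, 57)
Output shape: (26, 166, 43, 57)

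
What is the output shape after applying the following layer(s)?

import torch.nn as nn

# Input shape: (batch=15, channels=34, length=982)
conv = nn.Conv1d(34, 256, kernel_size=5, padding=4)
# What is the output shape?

Input shape: (15, 34, 982)
Output shape: (15, 256, 986)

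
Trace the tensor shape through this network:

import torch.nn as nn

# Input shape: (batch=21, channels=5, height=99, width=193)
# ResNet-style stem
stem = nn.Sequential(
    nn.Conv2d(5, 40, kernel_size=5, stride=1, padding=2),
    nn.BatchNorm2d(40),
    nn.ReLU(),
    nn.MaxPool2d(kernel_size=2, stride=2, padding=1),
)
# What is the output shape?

Input shape: (21, 5, 99, 193)
  -> after Conv2d 5x5 stride=1: (21, 40, 99, 193)
Output shape: (21, 40, 50, 97)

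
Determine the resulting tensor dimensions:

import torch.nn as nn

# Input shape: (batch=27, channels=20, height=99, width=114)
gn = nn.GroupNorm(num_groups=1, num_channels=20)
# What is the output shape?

Input shape: (27, 20, 99, 114)
Output shape: (27, 20, 99, 114)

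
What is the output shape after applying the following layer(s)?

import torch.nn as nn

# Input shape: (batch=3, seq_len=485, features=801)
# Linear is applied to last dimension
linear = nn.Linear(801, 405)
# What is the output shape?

Input shape: (3, 485, 801)
Output shape: (3, 485, 405)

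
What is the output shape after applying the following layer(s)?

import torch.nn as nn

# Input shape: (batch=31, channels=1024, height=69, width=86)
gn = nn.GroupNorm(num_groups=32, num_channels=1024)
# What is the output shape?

Input shape: (31, 1024, 69, 86)
Output shape: (31, 1024, 69, 86)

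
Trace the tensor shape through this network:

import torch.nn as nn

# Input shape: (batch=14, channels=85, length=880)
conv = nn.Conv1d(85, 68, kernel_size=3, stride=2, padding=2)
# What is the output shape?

Input shape: (14, 85, 880)
Output shape: (14, 68, 441)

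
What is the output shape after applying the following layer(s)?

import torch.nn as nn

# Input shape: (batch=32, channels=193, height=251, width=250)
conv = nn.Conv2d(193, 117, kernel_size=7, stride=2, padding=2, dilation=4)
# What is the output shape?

Input shape: (32, 193, 251, 250)
Output shape: (32, 117, 116, 115)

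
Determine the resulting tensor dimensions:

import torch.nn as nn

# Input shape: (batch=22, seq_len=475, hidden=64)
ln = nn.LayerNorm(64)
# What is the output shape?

Input shape: (22, 475, 64)
Output shape: (22, 475, 64)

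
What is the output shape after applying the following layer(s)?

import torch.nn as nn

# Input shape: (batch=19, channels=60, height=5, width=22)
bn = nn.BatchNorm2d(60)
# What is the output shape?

Input shape: (19, 60, 5, 22)
Output shape: (19, 60, 5, 22)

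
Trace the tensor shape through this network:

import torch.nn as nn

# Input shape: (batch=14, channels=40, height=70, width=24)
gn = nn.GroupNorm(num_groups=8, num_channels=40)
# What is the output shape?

Input shape: (14, 40, 70, 24)
Output shape: (14, 40, 70, 24)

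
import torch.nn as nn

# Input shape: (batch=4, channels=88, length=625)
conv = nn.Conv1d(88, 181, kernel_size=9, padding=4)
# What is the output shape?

Input shape: (4, 88, 625)
Output shape: (4, 181, 625)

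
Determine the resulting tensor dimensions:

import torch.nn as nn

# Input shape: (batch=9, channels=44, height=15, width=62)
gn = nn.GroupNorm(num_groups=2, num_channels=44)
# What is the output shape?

Input shape: (9, 44, 15, 62)
Output shape: (9, 44, 15, 62)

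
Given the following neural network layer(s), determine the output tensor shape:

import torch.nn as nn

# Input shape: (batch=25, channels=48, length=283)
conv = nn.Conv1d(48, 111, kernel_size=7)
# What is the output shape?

Input shape: (25, 48, 283)
Output shape: (25, 111, 277)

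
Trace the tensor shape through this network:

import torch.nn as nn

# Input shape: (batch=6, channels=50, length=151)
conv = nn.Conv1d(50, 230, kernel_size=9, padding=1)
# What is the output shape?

Input shape: (6, 50, 151)
Output shape: (6, 230, 145)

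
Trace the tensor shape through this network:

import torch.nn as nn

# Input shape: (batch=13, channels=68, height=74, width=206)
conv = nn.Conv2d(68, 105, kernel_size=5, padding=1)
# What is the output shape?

Input shape: (13, 68, 74, 206)
Output shape: (13, 105, 72, 204)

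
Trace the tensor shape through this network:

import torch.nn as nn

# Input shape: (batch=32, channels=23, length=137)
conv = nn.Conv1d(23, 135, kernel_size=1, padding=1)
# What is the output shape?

Input shape: (32, 23, 137)
Output shape: (32, 135, 139)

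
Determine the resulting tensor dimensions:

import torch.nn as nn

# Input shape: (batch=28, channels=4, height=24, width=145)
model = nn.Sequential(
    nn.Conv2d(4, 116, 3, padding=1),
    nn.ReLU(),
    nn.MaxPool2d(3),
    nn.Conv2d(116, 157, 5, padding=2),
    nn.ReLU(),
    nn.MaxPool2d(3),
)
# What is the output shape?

Input shape: (28, 4, 24, 145)
  -> after first Conv2d: (28, 116, 24, 145)
  -> after first MaxPool2d: (28, 116, 8, 48)
  -> after second Conv2d: (28, 157, 8, 48)
Output shape: (28, 157, 2, 16)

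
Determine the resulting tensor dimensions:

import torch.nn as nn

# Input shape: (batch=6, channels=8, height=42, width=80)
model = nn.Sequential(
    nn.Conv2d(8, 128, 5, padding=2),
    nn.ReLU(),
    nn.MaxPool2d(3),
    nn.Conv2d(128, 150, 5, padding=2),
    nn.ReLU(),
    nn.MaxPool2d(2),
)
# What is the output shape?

Input shape: (6, 8, 42, 80)
  -> after first Conv2d: (6, 128, 42, 80)
  -> after first MaxPool2d: (6, 128, 14, 26)
  -> after second Conv2d: (6, 150, 14, 26)
Output shape: (6, 150, 7, 13)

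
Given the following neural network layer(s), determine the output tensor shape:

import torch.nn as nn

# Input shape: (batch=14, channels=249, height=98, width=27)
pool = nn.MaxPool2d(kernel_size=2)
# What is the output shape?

Input shape: (14, 249, 98, 27)
Output shape: (14, 249, 49, 13)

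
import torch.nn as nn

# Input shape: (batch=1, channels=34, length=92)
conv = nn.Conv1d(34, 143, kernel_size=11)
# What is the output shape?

Input shape: (1, 34, 92)
Output shape: (1, 143, 82)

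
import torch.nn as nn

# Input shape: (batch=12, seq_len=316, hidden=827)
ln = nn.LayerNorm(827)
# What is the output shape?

Input shape: (12, 316, 827)
Output shape: (12, 316, 827)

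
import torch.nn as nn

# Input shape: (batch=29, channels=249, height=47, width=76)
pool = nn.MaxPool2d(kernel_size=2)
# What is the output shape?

Input shape: (29, 249, 47, 76)
Output shape: (29, 249, 23, 38)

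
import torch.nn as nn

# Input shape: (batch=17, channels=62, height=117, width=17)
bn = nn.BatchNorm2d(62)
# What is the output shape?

Input shape: (17, 62, 117, 17)
Output shape: (17, 62, 117, 17)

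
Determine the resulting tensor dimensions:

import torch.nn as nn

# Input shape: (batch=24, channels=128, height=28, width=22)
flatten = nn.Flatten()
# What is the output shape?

Input shape: (24, 128, 28, 22)
Output shape: (24, 78848)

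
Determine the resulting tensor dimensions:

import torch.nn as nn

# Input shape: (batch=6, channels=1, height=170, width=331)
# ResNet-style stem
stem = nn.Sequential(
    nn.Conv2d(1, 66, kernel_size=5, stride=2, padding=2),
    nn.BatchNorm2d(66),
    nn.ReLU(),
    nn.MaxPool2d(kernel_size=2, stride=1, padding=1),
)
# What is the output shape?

Input shape: (6, 1, 170, 331)
  -> after Conv2d 5x5 stride=2: (6, 66, 85, 166)
Output shape: (6, 66, 86, 167)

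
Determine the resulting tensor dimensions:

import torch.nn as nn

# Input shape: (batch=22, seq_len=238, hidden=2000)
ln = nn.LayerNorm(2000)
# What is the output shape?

Input shape: (22, 238, 2000)
Output shape: (22, 238, 2000)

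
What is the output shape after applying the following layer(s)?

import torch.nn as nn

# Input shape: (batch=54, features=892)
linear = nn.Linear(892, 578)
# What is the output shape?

Input shape: (54, 892)
Output shape: (54, 578)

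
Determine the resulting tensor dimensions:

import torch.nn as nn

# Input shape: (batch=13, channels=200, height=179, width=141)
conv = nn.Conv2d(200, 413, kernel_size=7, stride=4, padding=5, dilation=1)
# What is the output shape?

Input shape: (13, 200, 179, 141)
Output shape: (13, 413, 46, 37)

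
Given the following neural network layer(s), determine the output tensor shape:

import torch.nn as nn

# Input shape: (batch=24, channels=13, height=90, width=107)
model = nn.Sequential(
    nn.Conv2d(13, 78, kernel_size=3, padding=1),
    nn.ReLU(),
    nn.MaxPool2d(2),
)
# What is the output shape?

Input shape: (24, 13, 90, 107)
  -> after Conv2d: (24, 78, 90, 107)
  -> after ReLU: (24, 78, 90, 107)
Output shape: (24, 78, 45, 53)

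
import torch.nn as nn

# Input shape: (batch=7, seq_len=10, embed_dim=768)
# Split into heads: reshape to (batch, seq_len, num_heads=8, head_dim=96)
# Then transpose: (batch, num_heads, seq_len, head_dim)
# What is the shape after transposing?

Input shape: (7, 10, 768)
  -> after reshape: (7, 10, 8, 96)
Output shape: (7, 8, 10, 96)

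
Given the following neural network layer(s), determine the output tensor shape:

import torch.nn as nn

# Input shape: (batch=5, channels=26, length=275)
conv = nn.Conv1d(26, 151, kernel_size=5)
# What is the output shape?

Input shape: (5, 26, 275)
Output shape: (5, 151, 271)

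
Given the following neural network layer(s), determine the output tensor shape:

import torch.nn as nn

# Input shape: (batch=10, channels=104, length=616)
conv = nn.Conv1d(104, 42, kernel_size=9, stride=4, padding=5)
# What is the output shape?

Input shape: (10, 104, 616)
Output shape: (10, 42, 155)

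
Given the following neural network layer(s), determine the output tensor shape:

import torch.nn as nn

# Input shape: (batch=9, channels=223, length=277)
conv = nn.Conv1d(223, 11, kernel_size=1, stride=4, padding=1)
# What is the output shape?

Input shape: (9, 223, 277)
Output shape: (9, 11, 70)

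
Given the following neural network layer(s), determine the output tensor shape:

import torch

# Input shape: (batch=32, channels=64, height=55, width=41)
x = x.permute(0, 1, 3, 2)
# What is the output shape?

Input shape: (32, 64, 55, 41)
Output shape: (32, 64, 41, 55)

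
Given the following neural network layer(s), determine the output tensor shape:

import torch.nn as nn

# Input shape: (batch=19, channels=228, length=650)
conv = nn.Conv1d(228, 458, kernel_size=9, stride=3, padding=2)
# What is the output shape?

Input shape: (19, 228, 650)
Output shape: (19, 458, 216)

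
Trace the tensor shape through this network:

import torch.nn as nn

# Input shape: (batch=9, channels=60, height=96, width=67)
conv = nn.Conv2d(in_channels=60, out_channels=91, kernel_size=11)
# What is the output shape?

Input shape: (9, 60, 96, 67)
Output shape: (9, 91, 86, 57)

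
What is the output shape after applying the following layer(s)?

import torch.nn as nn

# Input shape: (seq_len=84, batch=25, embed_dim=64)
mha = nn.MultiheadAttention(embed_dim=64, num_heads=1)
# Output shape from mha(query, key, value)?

Input shape: (84, 25, 64)
Output shape: (84, 25, 64)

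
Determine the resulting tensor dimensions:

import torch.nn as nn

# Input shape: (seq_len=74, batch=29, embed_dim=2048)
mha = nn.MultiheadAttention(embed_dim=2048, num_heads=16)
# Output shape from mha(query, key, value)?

Input shape: (74, 29, 2048)
Output shape: (74, 29, 2048)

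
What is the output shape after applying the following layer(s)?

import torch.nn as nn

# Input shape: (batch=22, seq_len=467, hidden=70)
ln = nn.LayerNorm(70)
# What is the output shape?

Input shape: (22, 467, 70)
Output shape: (22, 467, 70)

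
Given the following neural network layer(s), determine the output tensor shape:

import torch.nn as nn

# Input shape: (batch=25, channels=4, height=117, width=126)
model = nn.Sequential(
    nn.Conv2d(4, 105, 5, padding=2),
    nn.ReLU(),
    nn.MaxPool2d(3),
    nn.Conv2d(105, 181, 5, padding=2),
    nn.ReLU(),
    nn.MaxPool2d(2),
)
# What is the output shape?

Input shape: (25, 4, 117, 126)
  -> after first Conv2d: (25, 105, 117, 126)
  -> after first MaxPool2d: (25, 105, 39, 42)
  -> after second Conv2d: (25, 181, 39, 42)
Output shape: (25, 181, 19, 21)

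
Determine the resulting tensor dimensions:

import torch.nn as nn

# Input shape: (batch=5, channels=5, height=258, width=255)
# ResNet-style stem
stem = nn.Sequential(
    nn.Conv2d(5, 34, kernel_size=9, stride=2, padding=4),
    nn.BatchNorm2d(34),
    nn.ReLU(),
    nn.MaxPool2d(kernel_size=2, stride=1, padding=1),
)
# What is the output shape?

Input shape: (5, 5, 258, 255)
  -> after Conv2d 9x9 stride=2: (5, 34, 129, 128)
Output shape: (5, 34, 130, 129)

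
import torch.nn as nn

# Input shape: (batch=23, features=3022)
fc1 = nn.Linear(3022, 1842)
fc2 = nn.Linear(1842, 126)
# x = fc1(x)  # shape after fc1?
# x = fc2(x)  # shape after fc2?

Input shape: (23, 3022)
  -> after fc1: (23, 1842)
Output shape: (23, 126)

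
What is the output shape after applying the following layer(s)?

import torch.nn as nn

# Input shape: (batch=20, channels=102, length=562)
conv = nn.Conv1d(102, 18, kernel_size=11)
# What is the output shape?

Input shape: (20, 102, 562)
Output shape: (20, 18, 552)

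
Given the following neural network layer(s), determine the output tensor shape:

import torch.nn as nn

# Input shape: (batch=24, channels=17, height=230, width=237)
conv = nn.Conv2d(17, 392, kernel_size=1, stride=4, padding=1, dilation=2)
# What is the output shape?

Input shape: (24, 17, 230, 237)
Output shape: (24, 392, 58, 60)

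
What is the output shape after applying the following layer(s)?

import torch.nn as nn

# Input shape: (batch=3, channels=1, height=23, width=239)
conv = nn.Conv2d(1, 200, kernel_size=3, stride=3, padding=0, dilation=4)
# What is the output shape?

Input shape: (3, 1, 23, 239)
Output shape: (3, 200, 5, 77)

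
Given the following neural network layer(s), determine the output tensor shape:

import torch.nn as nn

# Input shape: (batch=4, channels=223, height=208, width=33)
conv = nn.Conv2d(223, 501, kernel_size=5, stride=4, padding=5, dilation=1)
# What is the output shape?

Input shape: (4, 223, 208, 33)
Output shape: (4, 501, 54, 10)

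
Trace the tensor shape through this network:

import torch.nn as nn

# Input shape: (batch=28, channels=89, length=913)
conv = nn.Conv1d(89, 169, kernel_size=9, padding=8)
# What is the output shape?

Input shape: (28, 89, 913)
Output shape: (28, 169, 921)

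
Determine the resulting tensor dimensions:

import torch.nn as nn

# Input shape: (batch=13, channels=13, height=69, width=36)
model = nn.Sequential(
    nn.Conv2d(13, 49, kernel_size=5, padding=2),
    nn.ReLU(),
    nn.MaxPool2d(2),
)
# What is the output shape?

Input shape: (13, 13, 69, 36)
  -> after Conv2d: (13, 49, 69, 36)
  -> after ReLU: (13, 49, 69, 36)
Output shape: (13, 49, 34, 18)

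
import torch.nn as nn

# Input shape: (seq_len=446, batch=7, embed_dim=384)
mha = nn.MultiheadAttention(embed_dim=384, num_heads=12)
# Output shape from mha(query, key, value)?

Input shape: (446, 7, 384)
Output shape: (446, 7, 384)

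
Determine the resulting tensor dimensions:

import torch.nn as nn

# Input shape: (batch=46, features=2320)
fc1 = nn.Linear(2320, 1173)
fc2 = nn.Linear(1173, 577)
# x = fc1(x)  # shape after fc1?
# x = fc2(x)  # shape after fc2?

Input shape: (46, 2320)
  -> after fc1: (46, 1173)
Output shape: (46, 577)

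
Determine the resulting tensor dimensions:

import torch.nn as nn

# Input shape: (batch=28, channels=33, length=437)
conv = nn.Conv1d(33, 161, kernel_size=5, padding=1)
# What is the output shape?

Input shape: (28, 33, 437)
Output shape: (28, 161, 435)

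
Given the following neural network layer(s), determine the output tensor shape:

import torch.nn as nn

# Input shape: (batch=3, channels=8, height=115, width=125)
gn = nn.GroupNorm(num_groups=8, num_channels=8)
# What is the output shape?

Input shape: (3, 8, 115, 125)
Output shape: (3, 8, 115, 125)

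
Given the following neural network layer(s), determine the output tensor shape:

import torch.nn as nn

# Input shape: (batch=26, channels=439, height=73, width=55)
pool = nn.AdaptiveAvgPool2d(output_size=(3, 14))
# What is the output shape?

Input shape: (26, 439, 73, 55)
Output shape: (26, 439, 3, 14)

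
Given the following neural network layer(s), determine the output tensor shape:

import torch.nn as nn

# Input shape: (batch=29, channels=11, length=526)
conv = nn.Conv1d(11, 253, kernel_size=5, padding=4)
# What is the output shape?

Input shape: (29, 11, 526)
Output shape: (29, 253, 530)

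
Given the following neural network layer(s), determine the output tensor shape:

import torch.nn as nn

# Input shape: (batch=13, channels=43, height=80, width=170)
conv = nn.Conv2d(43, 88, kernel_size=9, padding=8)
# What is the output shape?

Input shape: (13, 43, 80, 170)
Output shape: (13, 88, 88, 178)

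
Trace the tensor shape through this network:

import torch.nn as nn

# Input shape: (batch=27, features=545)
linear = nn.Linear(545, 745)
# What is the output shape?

Input shape: (27, 545)
Output shape: (27, 745)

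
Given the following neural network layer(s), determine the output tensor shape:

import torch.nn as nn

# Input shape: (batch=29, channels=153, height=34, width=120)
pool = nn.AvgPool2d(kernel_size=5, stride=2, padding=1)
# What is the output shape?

Input shape: (29, 153, 34, 120)
Output shape: (29, 153, 16, 59)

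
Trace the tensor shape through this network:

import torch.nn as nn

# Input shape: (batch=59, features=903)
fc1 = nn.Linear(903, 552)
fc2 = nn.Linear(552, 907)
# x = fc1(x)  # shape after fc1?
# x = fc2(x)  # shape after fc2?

Input shape: (59, 903)
  -> after fc1: (59, 552)
Output shape: (59, 907)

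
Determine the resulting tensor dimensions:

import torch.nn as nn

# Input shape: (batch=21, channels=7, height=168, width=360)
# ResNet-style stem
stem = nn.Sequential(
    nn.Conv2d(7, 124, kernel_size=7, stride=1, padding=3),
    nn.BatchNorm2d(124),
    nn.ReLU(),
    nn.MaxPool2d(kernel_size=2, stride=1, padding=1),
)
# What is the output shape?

Input shape: (21, 7, 168, 360)
  -> after Conv2d 7x7 stride=1: (21, 124, 168, 360)
Output shape: (21, 124, 169, 361)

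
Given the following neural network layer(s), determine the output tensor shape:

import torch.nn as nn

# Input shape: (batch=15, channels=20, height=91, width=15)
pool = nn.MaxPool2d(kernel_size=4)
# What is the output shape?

Input shape: (15, 20, 91, 15)
Output shape: (15, 20, 22, 3)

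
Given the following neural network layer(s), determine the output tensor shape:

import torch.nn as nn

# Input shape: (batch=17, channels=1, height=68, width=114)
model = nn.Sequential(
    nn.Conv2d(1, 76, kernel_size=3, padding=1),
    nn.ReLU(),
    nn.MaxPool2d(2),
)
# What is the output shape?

Input shape: (17, 1, 68, 114)
  -> after Conv2d: (17, 76, 68, 114)
  -> after ReLU: (17, 76, 68, 114)
Output shape: (17, 76, 34, 57)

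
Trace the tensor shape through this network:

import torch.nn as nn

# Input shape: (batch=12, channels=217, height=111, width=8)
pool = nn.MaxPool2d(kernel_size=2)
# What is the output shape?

Input shape: (12, 217, 111, 8)
Output shape: (12, 217, 55, 4)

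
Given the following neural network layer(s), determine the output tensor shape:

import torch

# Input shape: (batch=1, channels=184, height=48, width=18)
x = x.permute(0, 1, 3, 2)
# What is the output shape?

Input shape: (1, 184, 48, 18)
Output shape: (1, 184, 18, 48)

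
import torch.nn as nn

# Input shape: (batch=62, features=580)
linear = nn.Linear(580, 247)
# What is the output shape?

Input shape: (62, 580)
Output shape: (62, 247)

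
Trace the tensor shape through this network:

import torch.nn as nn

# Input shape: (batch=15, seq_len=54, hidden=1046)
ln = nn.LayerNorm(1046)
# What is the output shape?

Input shape: (15, 54, 1046)
Output shape: (15, 54, 1046)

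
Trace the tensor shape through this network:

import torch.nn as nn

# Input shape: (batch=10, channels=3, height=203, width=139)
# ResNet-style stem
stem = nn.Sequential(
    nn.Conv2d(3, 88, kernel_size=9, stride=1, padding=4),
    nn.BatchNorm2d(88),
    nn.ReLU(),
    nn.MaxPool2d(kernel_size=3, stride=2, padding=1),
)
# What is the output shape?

Input shape: (10, 3, 203, 139)
  -> after Conv2d 9x9 stride=1: (10, 88, 203, 139)
Output shape: (10, 88, 102, 70)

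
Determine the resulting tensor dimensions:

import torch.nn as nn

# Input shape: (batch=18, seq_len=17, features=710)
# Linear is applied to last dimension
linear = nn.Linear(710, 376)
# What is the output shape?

Input shape: (18, 17, 710)
Output shape: (18, 17, 376)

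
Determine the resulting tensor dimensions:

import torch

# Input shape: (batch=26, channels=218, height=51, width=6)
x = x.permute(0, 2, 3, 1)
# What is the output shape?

Input shape: (26, 218, 51, 6)
Output shape: (26, 51, 6, 218)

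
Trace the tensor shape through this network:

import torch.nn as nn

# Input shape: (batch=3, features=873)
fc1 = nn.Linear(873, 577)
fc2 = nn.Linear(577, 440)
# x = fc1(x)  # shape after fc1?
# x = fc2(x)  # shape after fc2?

Input shape: (3, 873)
  -> after fc1: (3, 577)
Output shape: (3, 440)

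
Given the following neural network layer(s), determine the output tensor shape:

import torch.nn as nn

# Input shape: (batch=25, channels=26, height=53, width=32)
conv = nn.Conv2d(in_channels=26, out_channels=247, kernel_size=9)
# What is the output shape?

Input shape: (25, 26, 53, 32)
Output shape: (25, 247, 45, 24)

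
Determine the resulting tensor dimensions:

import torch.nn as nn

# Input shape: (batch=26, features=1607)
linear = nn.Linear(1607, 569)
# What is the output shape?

Input shape: (26, 1607)
Output shape: (26, 569)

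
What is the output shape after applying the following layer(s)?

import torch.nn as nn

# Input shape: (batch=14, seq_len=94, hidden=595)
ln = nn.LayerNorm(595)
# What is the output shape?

Input shape: (14, 94, 595)
Output shape: (14, 94, 595)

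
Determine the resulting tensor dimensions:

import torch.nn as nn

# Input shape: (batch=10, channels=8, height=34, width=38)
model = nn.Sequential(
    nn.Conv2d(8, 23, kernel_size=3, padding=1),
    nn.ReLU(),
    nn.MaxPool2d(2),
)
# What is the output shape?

Input shape: (10, 8, 34, 38)
  -> after Conv2d: (10, 23, 34, 38)
  -> after ReLU: (10, 23, 34, 38)
Output shape: (10, 23, 17, 19)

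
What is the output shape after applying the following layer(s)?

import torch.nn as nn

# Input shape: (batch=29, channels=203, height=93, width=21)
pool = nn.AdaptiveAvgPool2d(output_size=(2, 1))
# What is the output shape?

Input shape: (29, 203, 93, 21)
Output shape: (29, 203, 2, 1)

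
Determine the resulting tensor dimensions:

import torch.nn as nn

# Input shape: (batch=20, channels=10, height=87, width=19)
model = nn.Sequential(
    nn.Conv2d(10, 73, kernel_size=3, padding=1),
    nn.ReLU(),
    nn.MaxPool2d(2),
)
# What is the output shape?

Input shape: (20, 10, 87, 19)
  -> after Conv2d: (20, 73, 87, 19)
  -> after ReLU: (20, 73, 87, 19)
Output shape: (20, 73, 43, 9)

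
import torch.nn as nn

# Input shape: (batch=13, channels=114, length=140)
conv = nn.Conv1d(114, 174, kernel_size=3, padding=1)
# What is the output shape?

Input shape: (13, 114, 140)
Output shape: (13, 174, 140)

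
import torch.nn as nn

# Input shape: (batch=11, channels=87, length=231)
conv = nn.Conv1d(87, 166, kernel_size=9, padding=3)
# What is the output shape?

Input shape: (11, 87, 231)
Output shape: (11, 166, 229)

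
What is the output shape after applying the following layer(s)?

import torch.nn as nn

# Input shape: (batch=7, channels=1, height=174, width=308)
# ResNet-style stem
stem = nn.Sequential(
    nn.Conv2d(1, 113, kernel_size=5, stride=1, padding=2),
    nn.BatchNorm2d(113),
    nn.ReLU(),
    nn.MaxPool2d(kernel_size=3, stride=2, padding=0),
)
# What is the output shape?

Input shape: (7, 1, 174, 308)
  -> after Conv2d 5x5 stride=1: (7, 113, 174, 308)
Output shape: (7, 113, 86, 153)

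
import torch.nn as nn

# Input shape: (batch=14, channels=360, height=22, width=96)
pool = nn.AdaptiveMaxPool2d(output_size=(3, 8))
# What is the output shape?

Input shape: (14, 360, 22, 96)
Output shape: (14, 360, 3, 8)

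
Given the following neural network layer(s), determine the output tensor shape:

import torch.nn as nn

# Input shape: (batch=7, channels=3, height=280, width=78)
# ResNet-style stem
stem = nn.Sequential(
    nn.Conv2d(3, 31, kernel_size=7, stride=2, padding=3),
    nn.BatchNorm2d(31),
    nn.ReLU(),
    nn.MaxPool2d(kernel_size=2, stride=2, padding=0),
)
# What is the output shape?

Input shape: (7, 3, 280, 78)
  -> after Conv2d 7x7 stride=2: (7, 31, 140, 39)
Output shape: (7, 31, 70, 19)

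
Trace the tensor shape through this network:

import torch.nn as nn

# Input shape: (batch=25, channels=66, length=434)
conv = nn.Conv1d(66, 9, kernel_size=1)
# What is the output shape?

Input shape: (25, 66, 434)
Output shape: (25, 9, 434)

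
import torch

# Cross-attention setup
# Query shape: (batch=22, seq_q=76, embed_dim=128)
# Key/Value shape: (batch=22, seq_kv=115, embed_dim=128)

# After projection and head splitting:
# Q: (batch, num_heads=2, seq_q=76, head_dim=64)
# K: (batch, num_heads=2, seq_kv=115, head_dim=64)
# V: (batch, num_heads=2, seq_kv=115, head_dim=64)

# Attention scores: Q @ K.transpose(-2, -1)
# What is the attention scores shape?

Input shape: (22, 76, 128)
Output shape: (22, 2, 76, 115)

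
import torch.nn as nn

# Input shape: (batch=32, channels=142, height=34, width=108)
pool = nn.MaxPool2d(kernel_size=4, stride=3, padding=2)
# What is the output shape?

Input shape: (32, 142, 34, 108)
Output shape: (32, 142, 12, 37)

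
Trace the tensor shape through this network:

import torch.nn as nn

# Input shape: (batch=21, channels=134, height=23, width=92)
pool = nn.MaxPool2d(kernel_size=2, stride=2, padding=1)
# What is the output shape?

Input shape: (21, 134, 23, 92)
Output shape: (21, 134, 12, 47)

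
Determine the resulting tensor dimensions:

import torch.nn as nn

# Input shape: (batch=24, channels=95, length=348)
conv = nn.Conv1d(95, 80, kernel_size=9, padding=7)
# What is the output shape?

Input shape: (24, 95, 348)
Output shape: (24, 80, 354)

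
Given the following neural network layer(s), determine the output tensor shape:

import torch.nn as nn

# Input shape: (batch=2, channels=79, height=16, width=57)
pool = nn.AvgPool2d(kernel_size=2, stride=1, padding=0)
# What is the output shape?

Input shape: (2, 79, 16, 57)
Output shape: (2, 79, 15, 56)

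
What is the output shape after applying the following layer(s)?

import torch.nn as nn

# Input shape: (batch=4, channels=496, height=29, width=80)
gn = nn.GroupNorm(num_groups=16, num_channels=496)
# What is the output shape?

Input shape: (4, 496, 29, 80)
Output shape: (4, 496, 29, 80)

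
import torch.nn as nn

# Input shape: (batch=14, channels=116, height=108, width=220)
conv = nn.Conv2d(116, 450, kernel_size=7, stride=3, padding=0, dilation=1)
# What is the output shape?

Input shape: (14, 116, 108, 220)
Output shape: (14, 450, 34, 72)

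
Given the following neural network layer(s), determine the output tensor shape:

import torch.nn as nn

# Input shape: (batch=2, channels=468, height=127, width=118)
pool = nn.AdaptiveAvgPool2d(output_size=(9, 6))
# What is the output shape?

Input shape: (2, 468, 127, 118)
Output shape: (2, 468, 9, 6)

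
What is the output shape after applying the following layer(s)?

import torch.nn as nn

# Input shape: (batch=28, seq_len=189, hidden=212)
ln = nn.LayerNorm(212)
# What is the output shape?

Input shape: (28, 189, 212)
Output shape: (28, 189, 212)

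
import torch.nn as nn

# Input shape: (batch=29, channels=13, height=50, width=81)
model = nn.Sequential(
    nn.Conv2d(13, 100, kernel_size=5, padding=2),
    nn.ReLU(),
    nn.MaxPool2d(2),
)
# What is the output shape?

Input shape: (29, 13, 50, 81)
  -> after Conv2d: (29, 100, 50, 81)
  -> after ReLU: (29, 100, 50, 81)
Output shape: (29, 100, 25, 40)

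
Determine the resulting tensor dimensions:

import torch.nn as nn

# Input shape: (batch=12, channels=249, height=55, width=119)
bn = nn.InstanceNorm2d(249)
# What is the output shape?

Input shape: (12, 249, 55, 119)
Output shape: (12, 249, 55, 119)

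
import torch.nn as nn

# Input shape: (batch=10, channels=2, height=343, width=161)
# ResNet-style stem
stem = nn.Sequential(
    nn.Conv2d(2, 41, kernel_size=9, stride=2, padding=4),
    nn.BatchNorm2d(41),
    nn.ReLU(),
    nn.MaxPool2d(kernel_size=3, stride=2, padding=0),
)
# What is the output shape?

Input shape: (10, 2, 343, 161)
  -> after Conv2d 9x9 stride=2: (10, 41, 172, 81)
Output shape: (10, 41, 85, 40)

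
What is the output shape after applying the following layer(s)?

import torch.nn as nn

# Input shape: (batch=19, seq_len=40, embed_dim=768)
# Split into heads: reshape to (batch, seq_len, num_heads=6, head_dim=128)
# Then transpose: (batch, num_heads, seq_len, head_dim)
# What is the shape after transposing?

Input shape: (19, 40, 768)
  -> after reshape: (19, 40, 6, 128)
Output shape: (19, 6, 40, 128)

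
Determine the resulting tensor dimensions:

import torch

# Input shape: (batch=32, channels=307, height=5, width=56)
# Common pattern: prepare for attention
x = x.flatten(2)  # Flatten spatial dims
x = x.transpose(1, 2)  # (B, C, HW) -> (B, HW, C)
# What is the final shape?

Input shape: (32, 307, 5, 56)
  -> after flatten(2): (32, 307, 280)
Output shape: (32, 280, 307)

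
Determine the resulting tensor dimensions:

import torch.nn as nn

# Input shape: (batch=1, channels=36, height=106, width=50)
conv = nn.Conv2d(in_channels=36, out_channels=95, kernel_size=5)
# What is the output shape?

Input shape: (1, 36, 106, 50)
Output shape: (1, 95, 102, 46)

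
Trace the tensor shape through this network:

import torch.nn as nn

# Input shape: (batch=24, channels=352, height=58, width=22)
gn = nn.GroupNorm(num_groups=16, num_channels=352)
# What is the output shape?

Input shape: (24, 352, 58, 22)
Output shape: (24, 352, 58, 22)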